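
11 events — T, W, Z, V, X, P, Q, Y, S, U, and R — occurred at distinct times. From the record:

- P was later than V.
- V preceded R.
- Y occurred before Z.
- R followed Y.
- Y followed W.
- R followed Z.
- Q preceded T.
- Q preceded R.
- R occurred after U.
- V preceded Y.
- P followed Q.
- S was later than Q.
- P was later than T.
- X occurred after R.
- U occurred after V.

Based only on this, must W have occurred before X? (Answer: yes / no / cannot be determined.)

yes

Chain the constraints: W → Y → R → X. Each link is directly stated, so W comes before X.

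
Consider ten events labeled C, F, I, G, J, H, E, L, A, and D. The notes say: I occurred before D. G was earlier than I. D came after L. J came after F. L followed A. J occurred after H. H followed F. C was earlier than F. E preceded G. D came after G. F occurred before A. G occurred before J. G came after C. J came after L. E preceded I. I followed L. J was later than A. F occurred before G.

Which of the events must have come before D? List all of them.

A, C, E, F, G, I, L

Directly stated before D: G, I, and L.
A reaches D via A → L → D.
C reaches D via C → G → D.
E reaches D via E → I → D.
Likewise F reaches D by chaining the stated constraints.
No chain forces J (or any of the others) ahead of D.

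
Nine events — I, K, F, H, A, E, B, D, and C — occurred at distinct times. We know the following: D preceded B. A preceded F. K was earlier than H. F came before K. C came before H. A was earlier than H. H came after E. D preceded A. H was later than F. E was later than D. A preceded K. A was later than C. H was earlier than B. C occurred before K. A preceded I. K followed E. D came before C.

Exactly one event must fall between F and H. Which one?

Tracing the constraints gives F → K → H, so K sits after F and before H.
No other event is forced both after F and before H.

K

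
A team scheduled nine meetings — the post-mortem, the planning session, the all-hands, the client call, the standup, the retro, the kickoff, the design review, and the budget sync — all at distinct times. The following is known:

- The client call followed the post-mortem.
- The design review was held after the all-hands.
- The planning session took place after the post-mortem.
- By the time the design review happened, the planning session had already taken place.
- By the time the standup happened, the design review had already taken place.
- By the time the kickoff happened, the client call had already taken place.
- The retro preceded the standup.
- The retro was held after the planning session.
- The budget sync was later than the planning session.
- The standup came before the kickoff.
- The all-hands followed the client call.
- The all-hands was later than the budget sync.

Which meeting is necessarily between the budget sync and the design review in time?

Tracing the constraints gives the budget sync → the all-hands → the design review, so the all-hands sits after the budget sync and before the design review.
No other meeting is forced both after the budget sync and before the design review.

the all-hands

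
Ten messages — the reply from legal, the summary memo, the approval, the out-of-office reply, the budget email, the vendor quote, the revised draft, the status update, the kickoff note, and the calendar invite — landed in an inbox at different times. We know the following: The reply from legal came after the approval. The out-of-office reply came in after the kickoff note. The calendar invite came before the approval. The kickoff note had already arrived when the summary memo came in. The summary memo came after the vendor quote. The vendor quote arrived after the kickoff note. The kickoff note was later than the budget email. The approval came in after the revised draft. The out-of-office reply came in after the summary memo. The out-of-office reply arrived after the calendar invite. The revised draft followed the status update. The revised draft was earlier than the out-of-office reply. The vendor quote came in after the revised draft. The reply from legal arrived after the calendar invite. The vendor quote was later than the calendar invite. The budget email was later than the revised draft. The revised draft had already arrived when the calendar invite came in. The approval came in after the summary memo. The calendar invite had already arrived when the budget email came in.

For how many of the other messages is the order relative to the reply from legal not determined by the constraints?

1

Forced before the reply from legal: the approval, the budget email, the calendar invite, the kickoff note, the revised draft, the status update, the summary memo, and the vendor quote.
That leaves the out-of-office reply with no forced order relative to the reply from legal — 1.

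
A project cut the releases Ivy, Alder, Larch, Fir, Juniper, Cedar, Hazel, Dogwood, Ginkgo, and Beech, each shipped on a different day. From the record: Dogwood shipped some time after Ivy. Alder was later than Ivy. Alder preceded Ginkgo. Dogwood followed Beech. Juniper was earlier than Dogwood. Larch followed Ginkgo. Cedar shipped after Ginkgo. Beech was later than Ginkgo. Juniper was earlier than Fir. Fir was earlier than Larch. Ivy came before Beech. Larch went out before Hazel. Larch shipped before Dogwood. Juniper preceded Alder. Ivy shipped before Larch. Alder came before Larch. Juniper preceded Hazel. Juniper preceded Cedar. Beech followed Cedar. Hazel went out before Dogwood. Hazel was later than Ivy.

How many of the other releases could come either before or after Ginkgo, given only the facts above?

1

Forced before Ginkgo: Alder, Ivy, and Juniper; forced after Ginkgo: Beech, Cedar, Dogwood, Hazel, and Larch.
That leaves Fir with no forced order relative to Ginkgo — 1.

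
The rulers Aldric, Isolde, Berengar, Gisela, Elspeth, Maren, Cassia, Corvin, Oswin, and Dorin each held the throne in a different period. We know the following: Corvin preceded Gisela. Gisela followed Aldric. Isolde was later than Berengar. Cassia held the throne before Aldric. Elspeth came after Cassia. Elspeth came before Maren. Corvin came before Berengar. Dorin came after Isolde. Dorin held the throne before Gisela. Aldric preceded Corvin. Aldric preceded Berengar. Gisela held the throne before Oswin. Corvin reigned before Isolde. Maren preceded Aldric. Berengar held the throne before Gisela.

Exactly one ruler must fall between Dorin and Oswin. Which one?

Tracing the constraints gives Dorin → Gisela → Oswin, so Gisela sits after Dorin and before Oswin.
No other ruler is forced both after Dorin and before Oswin.

Gisela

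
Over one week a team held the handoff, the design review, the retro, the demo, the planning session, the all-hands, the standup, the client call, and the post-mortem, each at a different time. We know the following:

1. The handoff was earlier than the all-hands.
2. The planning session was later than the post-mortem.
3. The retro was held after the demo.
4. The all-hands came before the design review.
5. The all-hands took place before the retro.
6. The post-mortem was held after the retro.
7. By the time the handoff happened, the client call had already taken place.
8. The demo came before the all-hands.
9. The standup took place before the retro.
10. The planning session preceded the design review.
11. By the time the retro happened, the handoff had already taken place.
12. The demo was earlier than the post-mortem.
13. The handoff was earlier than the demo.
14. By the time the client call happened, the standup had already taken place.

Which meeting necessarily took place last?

Every other meeting has a chain of constraints placing it before the design review, so the design review is last.

the design review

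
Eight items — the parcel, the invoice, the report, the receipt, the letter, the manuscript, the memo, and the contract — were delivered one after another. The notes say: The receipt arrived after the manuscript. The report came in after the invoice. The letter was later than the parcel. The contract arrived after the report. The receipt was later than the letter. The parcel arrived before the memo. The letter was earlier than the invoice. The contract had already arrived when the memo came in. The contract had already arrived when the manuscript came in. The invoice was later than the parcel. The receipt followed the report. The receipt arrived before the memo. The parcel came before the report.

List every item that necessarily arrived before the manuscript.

Directly stated before the manuscript: the contract.
The invoice reaches the manuscript via the invoice → the report → the contract → the manuscript.
The letter reaches the manuscript via the letter → the invoice → the report → the contract → the manuscript.
The parcel reaches the manuscript via the parcel → the report → the contract → the manuscript.
Likewise the report reaches the manuscript by chaining the stated constraints.

the contract, the invoice, the letter, the parcel, the report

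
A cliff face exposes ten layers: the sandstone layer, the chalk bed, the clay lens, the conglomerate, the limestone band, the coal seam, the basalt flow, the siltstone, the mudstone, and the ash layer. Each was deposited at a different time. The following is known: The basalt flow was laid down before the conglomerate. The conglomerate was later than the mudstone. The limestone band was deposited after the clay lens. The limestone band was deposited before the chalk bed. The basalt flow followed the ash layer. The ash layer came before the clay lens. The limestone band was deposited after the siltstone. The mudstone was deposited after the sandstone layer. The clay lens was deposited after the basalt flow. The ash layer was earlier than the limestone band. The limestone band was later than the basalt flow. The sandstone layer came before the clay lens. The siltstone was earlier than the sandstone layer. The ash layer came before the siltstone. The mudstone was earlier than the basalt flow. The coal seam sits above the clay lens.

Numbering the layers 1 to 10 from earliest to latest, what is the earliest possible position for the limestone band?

The ash layer, the basalt flow, the clay lens, the mudstone, the sandstone layer, and the siltstone must all come before the limestone band — 6 forced predecessors.
Nothing else is forced ahead of the limestone band, so its earliest slot is position 6 + 1 = 7.

7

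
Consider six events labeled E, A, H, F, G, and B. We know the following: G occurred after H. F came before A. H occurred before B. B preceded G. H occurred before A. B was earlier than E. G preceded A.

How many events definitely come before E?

2

Directly stated before E: B.
H reaches E via H → B → E.
That's B and H — 2 in all.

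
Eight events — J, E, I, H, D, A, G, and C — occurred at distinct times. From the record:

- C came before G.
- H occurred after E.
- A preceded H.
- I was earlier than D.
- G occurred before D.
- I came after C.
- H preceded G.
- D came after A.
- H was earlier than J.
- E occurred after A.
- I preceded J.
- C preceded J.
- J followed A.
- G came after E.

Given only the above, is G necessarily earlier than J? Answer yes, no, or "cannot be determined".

cannot be determined

No chain of stated constraints runs from G to J, and none runs from J to G either.
So the relative order of G and J is not fixed by the given facts.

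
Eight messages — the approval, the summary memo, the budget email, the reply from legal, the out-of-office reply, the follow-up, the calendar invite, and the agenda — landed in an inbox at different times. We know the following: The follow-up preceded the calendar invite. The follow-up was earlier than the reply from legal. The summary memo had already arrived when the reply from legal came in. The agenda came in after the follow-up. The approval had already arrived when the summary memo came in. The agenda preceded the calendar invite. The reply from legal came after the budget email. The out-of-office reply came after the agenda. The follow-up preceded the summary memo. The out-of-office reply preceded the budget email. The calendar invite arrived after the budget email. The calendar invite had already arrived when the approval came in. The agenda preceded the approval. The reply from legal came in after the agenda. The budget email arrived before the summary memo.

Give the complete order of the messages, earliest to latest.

the follow-up, the agenda, the out-of-office reply, the budget email, the calendar invite, the approval, the summary memo, the reply from legal

The constraints fix every adjacent pair, so only one ordering works:
the follow-up → the agenda → the out-of-office reply → the budget email → the calendar invite → the approval → the summary memo → the reply from legal.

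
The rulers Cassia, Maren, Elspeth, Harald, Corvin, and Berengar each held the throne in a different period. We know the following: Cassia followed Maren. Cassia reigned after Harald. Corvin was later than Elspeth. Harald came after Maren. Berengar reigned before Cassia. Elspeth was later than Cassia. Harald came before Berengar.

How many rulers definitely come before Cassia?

Directly stated before Cassia: Berengar, Harald, and Maren.
No chain forces Corvin (or any of the others) ahead of Cassia.
That's Berengar, Harald, and Maren — 3 in all.

3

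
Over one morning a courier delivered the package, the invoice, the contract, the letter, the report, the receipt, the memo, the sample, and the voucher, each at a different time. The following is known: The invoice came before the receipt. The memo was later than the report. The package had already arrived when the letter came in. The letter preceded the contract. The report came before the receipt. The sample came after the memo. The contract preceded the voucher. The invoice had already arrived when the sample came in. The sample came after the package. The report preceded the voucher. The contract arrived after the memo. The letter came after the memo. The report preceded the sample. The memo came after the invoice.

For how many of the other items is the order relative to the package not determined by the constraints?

Forced after the package: the contract, the letter, the sample, and the voucher.
That leaves the invoice, the memo, the receipt, and the report with no forced order relative to the package — 4.

4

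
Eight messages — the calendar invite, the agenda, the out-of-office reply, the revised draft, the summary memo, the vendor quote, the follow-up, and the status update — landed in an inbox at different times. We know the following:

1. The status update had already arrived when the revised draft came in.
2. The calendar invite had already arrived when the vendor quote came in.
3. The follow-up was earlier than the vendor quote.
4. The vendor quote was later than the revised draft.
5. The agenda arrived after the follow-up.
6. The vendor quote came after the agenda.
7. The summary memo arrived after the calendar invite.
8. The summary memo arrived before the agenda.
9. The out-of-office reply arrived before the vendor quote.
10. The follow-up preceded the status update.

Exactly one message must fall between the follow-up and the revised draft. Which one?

the status update

Tracing the constraints gives the follow-up → the status update → the revised draft, so the status update sits after the follow-up and before the revised draft.
No other message is forced both after the follow-up and before the revised draft.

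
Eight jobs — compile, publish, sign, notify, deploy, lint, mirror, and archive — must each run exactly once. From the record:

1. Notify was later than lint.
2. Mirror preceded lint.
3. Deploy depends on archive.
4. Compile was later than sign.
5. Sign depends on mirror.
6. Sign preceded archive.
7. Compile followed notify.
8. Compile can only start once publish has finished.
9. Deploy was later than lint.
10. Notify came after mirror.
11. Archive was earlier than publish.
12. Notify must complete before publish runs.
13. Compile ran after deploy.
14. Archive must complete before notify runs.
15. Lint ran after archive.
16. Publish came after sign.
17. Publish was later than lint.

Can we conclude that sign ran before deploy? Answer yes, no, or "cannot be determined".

Chain the constraints: sign → archive → deploy. Each link is directly stated, so sign comes before deploy.

yes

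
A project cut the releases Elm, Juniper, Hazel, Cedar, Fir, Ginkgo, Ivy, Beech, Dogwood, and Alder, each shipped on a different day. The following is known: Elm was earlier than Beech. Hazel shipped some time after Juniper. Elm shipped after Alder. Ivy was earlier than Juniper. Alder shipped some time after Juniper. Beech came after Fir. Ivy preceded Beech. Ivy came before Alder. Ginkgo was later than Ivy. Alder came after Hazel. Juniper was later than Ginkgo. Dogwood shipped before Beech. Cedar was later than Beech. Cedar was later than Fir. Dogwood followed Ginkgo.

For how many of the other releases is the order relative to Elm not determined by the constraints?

2

Forced before Elm: Alder, Ginkgo, Hazel, Ivy, and Juniper; forced after Elm: Beech and Cedar.
That leaves Dogwood and Fir with no forced order relative to Elm — 2.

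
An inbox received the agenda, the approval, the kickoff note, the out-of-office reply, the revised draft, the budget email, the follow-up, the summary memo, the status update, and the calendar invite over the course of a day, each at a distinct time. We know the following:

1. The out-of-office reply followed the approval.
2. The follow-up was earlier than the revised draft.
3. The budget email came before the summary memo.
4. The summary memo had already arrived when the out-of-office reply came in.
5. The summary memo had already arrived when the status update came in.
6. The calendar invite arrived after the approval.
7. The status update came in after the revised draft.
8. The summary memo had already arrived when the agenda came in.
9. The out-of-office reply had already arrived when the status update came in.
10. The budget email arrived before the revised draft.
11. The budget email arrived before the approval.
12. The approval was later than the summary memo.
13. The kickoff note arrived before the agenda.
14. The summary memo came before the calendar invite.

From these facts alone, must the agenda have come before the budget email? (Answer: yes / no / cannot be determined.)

Tracing the constraints gives the budget email → the summary memo → the agenda, so the budget email must come before the agenda.
That means the agenda cannot be before the budget email.

no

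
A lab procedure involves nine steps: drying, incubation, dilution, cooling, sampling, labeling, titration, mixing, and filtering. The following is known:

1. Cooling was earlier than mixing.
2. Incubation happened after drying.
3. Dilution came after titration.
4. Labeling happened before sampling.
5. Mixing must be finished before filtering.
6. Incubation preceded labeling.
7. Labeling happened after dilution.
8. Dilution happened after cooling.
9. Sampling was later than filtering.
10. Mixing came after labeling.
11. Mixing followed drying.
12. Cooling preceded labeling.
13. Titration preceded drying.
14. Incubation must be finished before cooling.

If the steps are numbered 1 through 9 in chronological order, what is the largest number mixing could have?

Mixing must come before filtering and sampling — 2 steps forced after it.
Everything else can be placed before mixing in some valid order, so mixing can sit as late as position 9 − 2 = 7.

7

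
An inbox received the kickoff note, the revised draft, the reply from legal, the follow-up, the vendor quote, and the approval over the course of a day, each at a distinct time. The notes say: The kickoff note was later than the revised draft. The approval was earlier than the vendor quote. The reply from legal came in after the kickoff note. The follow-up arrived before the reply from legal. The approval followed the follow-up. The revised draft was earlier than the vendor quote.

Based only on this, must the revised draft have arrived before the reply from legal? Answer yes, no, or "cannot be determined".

Chain the constraints: the revised draft → the kickoff note → the reply from legal. Each link is directly stated, so the revised draft comes before the reply from legal.

yes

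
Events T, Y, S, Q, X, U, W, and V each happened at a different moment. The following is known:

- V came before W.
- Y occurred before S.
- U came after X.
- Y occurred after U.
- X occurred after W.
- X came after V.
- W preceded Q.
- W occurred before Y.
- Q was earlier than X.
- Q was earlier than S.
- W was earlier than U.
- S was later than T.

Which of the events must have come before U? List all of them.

Directly stated before U: W and X.
Q reaches U via Q → X → U.
V reaches U via V → X → U.
No chain forces T (or any of the others) ahead of U.

Q, V, W, X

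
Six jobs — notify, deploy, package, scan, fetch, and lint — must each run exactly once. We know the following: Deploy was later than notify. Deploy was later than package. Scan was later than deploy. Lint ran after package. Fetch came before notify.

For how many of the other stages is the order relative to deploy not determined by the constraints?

1

Forced before deploy: fetch, notify, and package; forced after deploy: scan.
That leaves lint with no forced order relative to deploy — 1.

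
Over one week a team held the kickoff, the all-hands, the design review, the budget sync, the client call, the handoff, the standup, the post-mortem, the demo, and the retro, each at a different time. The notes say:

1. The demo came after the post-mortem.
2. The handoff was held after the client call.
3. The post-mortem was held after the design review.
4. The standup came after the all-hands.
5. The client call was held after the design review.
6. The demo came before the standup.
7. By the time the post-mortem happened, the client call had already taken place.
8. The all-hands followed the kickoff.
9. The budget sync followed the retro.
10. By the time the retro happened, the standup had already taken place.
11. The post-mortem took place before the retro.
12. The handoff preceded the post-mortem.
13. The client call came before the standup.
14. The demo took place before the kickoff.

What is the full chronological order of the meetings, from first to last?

the design review, the client call, the handoff, the post-mortem, the demo, the kickoff, the all-hands, the standup, the retro, the budget sync

The constraints fix every adjacent pair, so only one ordering works:
the design review → the client call → the handoff → the post-mortem → the demo → the kickoff → the all-hands → the standup → the retro → the budget sync.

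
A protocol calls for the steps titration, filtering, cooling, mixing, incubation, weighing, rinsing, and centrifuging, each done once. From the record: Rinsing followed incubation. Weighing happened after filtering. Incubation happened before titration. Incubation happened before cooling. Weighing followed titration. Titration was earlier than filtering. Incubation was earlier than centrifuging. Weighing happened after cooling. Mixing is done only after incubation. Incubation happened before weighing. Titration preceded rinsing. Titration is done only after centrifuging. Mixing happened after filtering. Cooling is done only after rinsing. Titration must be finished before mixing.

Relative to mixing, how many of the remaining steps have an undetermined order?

3

Forced before mixing: centrifuging, filtering, incubation, and titration.
That leaves cooling, rinsing, and weighing with no forced order relative to mixing — 3.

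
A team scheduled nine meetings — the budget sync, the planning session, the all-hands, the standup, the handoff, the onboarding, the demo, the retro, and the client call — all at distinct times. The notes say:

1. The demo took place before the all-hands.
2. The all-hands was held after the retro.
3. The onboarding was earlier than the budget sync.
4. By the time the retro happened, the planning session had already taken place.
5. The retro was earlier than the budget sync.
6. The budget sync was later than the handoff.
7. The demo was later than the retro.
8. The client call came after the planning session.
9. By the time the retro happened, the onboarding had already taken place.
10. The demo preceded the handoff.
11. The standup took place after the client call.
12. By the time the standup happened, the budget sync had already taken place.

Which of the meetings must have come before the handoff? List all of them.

the demo, the onboarding, the planning session, the retro

Directly stated before the handoff: the demo.
The onboarding reaches the handoff via the onboarding → the retro → the demo → the handoff.
The planning session reaches the handoff via the planning session → the retro → the demo → the handoff.
The retro reaches the handoff via the retro → the demo → the handoff.
No chain forces the client call (or any of the others) ahead of the handoff.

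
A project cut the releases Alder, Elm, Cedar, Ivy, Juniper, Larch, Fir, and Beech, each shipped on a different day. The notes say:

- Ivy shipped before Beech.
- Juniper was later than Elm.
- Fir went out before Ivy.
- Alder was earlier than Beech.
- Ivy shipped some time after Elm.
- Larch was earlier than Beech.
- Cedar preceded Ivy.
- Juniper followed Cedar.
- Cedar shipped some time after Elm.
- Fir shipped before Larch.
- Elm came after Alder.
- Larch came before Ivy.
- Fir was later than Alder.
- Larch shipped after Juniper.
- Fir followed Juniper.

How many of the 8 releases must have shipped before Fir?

Directly stated before Fir: Alder and Juniper.
Cedar reaches Fir via Cedar → Juniper → Fir.
Elm reaches Fir via Elm → Juniper → Fir.
No chain forces Beech (or any of the others) ahead of Fir.
That's Alder, Cedar, Elm, and Juniper — 4 in all.

4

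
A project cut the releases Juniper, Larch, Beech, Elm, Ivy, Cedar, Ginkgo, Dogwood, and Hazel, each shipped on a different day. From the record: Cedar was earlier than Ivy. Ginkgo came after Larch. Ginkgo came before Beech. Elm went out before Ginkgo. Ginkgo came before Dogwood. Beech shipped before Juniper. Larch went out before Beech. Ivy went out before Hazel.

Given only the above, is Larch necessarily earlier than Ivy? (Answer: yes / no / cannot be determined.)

cannot be determined

No chain of stated constraints runs from Larch to Ivy, and none runs from Ivy to Larch either.
So the relative order of Larch and Ivy is not fixed by the given facts.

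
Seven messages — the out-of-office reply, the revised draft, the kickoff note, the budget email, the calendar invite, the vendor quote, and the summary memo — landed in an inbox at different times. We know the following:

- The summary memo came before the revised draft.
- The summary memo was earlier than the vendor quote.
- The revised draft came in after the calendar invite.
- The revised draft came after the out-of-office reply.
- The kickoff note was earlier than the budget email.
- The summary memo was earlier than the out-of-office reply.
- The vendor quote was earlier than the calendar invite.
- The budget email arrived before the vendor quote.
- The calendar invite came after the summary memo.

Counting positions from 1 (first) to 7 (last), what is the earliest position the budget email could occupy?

The kickoff note must come before the budget email — 1 forced predecessor.
Nothing else is forced ahead of the budget email, so its earliest slot is position 1 + 1 = 2.

2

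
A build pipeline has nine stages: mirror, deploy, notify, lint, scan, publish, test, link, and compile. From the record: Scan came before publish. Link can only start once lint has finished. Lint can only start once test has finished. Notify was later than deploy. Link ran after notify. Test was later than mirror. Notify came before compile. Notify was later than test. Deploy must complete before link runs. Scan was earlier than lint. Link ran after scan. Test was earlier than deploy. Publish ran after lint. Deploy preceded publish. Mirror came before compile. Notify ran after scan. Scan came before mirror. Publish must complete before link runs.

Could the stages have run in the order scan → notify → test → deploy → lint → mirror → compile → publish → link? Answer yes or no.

The constraints require mirror before test, but in the proposed sequence test appears ahead of mirror. That one violation is enough.

no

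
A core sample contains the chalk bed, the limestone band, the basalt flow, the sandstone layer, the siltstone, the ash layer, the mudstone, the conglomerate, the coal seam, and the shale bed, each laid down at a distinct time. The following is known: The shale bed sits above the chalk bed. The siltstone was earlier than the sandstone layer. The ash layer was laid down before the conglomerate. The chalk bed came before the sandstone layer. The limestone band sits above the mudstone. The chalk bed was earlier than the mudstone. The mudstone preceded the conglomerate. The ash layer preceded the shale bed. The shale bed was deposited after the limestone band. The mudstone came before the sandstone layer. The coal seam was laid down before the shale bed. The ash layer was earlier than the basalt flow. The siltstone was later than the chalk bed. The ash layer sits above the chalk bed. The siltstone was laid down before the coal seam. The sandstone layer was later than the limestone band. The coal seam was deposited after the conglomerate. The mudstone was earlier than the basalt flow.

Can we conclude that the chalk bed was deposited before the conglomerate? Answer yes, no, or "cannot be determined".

Chain the constraints: the chalk bed → the ash layer → the conglomerate. Each link is directly stated, so the chalk bed comes before the conglomerate.

yes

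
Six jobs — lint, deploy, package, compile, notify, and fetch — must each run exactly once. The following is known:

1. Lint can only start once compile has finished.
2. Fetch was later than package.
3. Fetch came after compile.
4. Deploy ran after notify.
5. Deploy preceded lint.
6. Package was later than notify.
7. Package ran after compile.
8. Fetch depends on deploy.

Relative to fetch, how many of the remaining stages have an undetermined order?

Forced before fetch: compile, deploy, notify, and package.
That leaves lint with no forced order relative to fetch — 1.

1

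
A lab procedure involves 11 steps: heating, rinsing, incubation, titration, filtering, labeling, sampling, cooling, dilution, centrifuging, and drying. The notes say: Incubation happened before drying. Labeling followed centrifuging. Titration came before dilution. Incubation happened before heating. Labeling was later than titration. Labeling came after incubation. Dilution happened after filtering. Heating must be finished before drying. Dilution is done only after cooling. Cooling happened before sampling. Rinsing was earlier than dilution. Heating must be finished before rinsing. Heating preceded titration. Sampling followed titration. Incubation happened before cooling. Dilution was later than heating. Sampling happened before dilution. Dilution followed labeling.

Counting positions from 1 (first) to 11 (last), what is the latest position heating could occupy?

Heating must come before dilution, drying, labeling, rinsing, sampling, and titration — 6 steps forced after it.
Everything else can be placed before heating in some valid order, so heating can sit as late as position 11 − 6 = 5.

5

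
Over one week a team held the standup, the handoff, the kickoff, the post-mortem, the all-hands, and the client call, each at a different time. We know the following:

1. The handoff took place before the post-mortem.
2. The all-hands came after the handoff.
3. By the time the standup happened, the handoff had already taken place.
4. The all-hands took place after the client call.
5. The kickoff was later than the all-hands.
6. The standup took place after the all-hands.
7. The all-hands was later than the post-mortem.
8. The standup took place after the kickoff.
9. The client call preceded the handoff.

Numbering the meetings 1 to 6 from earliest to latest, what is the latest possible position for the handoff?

2

The handoff must come before the all-hands, the kickoff, the post-mortem, and the standup — 4 meetings forced after it.
Everything else can be placed before the handoff in some valid order, so the handoff can sit as late as position 6 − 4 = 2.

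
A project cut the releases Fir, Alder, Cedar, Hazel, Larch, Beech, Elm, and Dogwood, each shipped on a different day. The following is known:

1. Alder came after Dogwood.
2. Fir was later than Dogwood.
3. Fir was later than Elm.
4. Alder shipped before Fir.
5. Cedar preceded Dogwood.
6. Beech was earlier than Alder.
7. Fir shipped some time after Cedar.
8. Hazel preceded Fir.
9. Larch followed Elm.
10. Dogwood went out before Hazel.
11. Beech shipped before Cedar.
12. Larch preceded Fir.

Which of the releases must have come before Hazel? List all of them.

Directly stated before Hazel: Dogwood.
Beech reaches Hazel via Beech → Cedar → Dogwood → Hazel.
Cedar reaches Hazel via Cedar → Dogwood → Hazel.
No chain forces Larch (or any of the others) ahead of Hazel.

Beech, Cedar, Dogwood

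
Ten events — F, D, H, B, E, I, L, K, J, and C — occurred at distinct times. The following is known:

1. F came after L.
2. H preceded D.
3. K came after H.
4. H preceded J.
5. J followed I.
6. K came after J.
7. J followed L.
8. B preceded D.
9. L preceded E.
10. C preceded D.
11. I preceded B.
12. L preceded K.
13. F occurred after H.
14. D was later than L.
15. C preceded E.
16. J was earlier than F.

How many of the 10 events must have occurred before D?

5

Directly stated before D: B, C, H, and L.
I reaches D via I → B → D.
No chain forces J (or any of the others) ahead of D.
That's B, C, H, I, and L — 5 in all.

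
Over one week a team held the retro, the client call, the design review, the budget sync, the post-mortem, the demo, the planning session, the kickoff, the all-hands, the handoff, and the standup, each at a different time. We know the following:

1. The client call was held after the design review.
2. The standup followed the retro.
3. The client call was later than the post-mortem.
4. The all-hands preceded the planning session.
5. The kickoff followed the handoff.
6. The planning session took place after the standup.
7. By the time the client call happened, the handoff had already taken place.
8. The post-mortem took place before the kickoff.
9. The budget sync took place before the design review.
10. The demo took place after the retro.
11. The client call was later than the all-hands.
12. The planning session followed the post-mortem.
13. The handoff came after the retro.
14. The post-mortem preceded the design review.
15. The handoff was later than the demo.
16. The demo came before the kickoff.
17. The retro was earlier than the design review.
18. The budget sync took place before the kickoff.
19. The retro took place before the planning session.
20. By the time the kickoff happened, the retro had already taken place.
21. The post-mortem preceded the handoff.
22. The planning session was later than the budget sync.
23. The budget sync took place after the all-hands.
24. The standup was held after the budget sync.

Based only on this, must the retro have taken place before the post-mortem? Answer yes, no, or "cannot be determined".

cannot be determined

No chain of stated constraints runs from the retro to the post-mortem, and none runs from the post-mortem to the retro either.
So the relative order of the retro and the post-mortem is not fixed by the given facts.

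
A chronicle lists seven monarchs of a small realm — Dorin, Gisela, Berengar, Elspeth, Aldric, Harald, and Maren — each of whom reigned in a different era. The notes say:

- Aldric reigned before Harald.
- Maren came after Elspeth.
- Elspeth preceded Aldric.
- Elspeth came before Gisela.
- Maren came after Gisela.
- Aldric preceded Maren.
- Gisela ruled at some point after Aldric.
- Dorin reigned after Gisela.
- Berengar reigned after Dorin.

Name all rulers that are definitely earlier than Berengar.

Directly stated before Berengar: Dorin.
Aldric reaches Berengar via Aldric → Gisela → Dorin → Berengar.
Elspeth reaches Berengar via Elspeth → Gisela → Dorin → Berengar.
Gisela reaches Berengar via Gisela → Dorin → Berengar.

Aldric, Dorin, Elspeth, Gisela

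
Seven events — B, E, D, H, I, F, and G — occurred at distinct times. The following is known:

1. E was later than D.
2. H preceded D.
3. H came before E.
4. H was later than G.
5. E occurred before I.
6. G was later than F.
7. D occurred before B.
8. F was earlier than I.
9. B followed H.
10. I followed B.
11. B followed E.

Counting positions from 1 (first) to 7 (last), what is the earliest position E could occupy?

5

D, F, G, and H must all come before E — 4 forced predecessors.
Nothing else is forced ahead of E, so its earliest slot is position 4 + 1 = 5.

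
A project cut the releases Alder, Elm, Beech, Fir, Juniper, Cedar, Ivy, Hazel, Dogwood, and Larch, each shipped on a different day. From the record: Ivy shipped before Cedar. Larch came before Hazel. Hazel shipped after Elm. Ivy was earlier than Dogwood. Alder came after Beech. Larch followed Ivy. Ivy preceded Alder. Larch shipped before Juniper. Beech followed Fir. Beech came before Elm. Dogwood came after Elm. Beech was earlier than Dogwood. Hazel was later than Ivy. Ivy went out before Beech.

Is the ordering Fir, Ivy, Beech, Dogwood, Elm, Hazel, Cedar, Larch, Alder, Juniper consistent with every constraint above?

no

The constraints require Elm before Dogwood, but in the proposed sequence Dogwood appears ahead of Elm. That one violation is enough.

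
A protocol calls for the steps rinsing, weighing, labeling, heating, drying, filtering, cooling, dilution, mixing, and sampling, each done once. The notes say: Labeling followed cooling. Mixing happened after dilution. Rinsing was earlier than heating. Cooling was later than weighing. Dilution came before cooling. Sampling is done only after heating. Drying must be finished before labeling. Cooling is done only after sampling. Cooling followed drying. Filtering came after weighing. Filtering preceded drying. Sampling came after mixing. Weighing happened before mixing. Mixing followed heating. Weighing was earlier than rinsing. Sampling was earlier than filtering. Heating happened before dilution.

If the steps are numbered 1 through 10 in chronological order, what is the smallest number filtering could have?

7

Dilution, heating, mixing, rinsing, sampling, and weighing must all come before filtering — 6 forced predecessors.
Nothing else is forced ahead of filtering, so its earliest slot is position 6 + 1 = 7.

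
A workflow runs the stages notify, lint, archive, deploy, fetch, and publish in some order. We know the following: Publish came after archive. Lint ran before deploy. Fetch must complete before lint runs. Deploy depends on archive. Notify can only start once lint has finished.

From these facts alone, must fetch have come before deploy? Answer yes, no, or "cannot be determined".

yes

Chain the constraints: fetch → lint → deploy. Each link is directly stated, so fetch comes before deploy.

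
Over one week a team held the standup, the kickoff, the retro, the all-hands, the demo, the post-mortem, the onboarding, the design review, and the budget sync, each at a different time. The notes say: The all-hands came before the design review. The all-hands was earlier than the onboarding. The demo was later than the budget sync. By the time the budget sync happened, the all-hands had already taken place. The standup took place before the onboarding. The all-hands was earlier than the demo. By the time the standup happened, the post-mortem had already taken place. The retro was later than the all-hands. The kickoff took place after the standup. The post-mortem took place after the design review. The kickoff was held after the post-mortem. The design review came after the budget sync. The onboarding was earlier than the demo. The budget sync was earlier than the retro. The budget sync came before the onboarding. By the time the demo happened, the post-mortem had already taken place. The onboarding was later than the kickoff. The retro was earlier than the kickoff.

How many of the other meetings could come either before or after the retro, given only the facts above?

3

Forced before the retro: the all-hands and the budget sync; forced after the retro: the demo, the kickoff, and the onboarding.
That leaves the design review, the post-mortem, and the standup with no forced order relative to the retro — 3.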